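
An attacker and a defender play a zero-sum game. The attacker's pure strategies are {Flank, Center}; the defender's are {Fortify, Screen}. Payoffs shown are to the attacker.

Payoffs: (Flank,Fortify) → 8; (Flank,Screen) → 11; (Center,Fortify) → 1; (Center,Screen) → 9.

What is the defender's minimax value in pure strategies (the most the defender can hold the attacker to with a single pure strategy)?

Column maxima: Fortify → 8, Screen → 11.
The smallest of these is 8.

8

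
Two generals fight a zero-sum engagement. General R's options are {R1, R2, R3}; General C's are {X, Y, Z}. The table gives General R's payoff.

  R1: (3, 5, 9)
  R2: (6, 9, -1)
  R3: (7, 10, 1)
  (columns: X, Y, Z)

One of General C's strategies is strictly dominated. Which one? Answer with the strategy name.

X holds General R's payoff strictly below Y in every row: 3 < 5, 6 < 9, 7 < 10.
So Y is strictly dominated for General C.

Y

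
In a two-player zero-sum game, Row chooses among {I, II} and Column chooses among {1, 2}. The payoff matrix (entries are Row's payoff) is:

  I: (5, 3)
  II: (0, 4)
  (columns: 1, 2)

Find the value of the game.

Row minima: I → 3, II → 0; maximin = 3.
Column maxima: 1 → 5, 2 → 4; minimax = 4.
3 ≠ 4, so there is no saddle point; optimal play is mixed.
Let Row play I with probability p. Expected payoff against 1: 5p + 0(1−p) = 5p; against 2: 3p + 4(1−p) = −p + 4.
Setting these equal: 5p = −p + 4 ⇒ 6p = 4 ⇒ p = 2/3, and the value is (5)·(2/3) = 10/3.
For Column: with q = P(1), equating I's and II's payoffs gives 2q + 3 = −4q + 4 ⇒ q = 1/6.

10/3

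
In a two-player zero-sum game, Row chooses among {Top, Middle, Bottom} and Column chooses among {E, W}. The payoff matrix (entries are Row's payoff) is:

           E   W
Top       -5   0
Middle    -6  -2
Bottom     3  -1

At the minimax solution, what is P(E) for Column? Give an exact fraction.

1/9

Row minima: Top → -5, Middle → -6, Bottom → -1; maximin = -1.
Column maxima: E → 3, W → 0; minimax = 0.
-1 ≠ 0, so there is no saddle point; optimal play is mixed.
Middle is strictly dominated by Top, so Row never plays it.
On the remaining 2×2 (Top, Bottom vs E, W):
Let Row play Top with probability p. Expected payoff against E: (-5)p + 3(1−p) = −8p + 3; against W: 0p + (-1)(1−p) = p − 1.
Setting these equal: −8p + 3 = p − 1 ⇒ −9p = -4 ⇒ p = 4/9, and the value is (-8)·(4/9) + 3 = -5/9.
For Column: with q = P(E), equating Top's and Bottom's payoffs gives −5q = 4q − 1 ⇒ q = 1/9.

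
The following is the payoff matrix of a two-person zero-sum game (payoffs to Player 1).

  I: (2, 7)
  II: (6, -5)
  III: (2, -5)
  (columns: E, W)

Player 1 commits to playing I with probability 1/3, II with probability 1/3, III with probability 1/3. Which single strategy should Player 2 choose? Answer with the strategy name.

If Player 2 plays E, Player 1's expected payoff is (1/3)·2 + (1/3)·6 + (1/3)·2 = 10/3.
If Player 2 plays W, Player 1's expected payoff is (1/3)·7 + (1/3)·(-5) + (1/3)·(-5) = -1.
Player 2 minimizes Player 1's payoff; the smallest is -1, so the best response is W.

W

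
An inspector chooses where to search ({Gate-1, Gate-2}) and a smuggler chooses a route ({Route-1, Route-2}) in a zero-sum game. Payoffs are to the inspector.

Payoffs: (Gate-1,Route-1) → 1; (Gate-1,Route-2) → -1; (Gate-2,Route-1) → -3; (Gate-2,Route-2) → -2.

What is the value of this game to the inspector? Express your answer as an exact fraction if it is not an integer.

-1

Row minima: Gate-1 → -1, Gate-2 → -3; maximin = -1.
Column maxima: Route-1 → 1, Route-2 → -1; minimax = -1.
Since maximin = minimax = -1, there is a saddle point and the value is -1.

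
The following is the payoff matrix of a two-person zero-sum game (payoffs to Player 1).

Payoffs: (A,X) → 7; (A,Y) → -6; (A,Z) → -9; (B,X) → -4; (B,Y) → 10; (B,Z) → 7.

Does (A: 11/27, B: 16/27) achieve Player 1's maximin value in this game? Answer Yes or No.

Yes

Against X this mix gives (11/27)·7 + (16/27)·(-4) = 13/27.
Against Y this mix gives (11/27)·(-6) + (16/27)·10 = 94/27.
Against Z this mix gives (11/27)·(-9) + (16/27)·7 = 13/27.
All of Player 2's active replies (X, Z) yield 13/27, and no column does worse for Player 1. The mix makes Player 2 indifferent and guarantees 13/27, so it is optimal.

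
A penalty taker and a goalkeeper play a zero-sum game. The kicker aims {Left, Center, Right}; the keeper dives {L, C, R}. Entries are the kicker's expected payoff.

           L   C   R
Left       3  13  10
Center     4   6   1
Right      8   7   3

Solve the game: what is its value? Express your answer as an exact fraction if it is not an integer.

Row minima: Left → 3, Center → 1, Right → 3; maximin = 3.
Column maxima: L → 8, C → 13, R → 10; minimax = 8.
3 ≠ 8, so there is no saddle point; optimal play is mixed.
Center is strictly dominated by Right, so the kicker never plays it.
C is strictly dominated by R (it gives the kicker strictly more in every row), so the keeper never plays it.
On the remaining 2×2 (Left, Right vs L, R):
Let the kicker play Left with probability p. Expected payoff against L: 3p + 8(1−p) = −5p + 8; against R: 10p + 3(1−p) = 7p + 3.
Setting these equal: −5p + 8 = 7p + 3 ⇒ −12p = -5 ⇒ p = 5/12, and the value is (-5)·(5/12) + 8 = 71/12.
For the keeper: with q = P(L), equating Left's and Right's payoffs gives −7q + 10 = 5q + 3 ⇒ q = 7/12.

71/12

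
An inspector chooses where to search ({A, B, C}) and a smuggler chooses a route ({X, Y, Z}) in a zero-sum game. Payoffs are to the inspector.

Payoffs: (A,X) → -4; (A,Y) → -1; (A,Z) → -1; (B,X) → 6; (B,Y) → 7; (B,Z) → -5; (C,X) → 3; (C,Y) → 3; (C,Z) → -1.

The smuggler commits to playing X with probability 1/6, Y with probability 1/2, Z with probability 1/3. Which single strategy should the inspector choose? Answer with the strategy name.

B

Expected payoff of A: (1/6)·(-4) + (1/2)·(-1) + (1/3)·(-1) = -3/2.
Expected payoff of B: (1/6)·6 + (1/2)·7 + (1/3)·(-5) = 17/6.
Expected payoff of C: (1/6)·3 + (1/2)·3 + (1/3)·(-1) = 5/3.
The largest is 17/6, so the inspector's best response is B.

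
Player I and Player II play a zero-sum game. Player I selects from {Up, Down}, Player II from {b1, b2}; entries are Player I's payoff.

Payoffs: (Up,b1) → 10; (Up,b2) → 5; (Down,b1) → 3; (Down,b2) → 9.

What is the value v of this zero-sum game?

Row minima: Up → 5, Down → 3; maximin = 5.
Column maxima: b1 → 10, b2 → 9; minimax = 9.
5 ≠ 9, so there is no saddle point; optimal play is mixed.
Let Player I play Up with probability p. Expected payoff against b1: 10p + 3(1−p) = 7p + 3; against b2: 5p + 9(1−p) = −4p + 9.
Setting these equal: 7p + 3 = −4p + 9 ⇒ 11p = 6 ⇒ p = 6/11, and the value is (7)·(6/11) + 3 = 75/11.
For Player II: with q = P(b1), equating Up's and Down's payoffs gives 5q + 5 = −6q + 9 ⇒ q = 4/11.

75/11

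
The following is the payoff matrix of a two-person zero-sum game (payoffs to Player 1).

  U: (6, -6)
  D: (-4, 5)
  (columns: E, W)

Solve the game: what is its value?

2/7

Row minima: U → -6, D → -4; maximin = -4.
Column maxima: E → 6, W → 5; minimax = 5.
-4 ≠ 5, so there is no saddle point; optimal play is mixed.
Let Player 1 play U with probability p. Expected payoff against E: 6p + (-4)(1−p) = 10p − 4; against W: (-6)p + 5(1−p) = −11p + 5.
Setting these equal: 10p − 4 = −11p + 5 ⇒ 21p = 9 ⇒ p = 3/7, and the value is (10)·(3/7) − 4 = 2/7.
For Player 2: with q = P(E), equating U's and D's payoffs gives 12q − 6 = −9q + 5 ⇒ q = 11/21.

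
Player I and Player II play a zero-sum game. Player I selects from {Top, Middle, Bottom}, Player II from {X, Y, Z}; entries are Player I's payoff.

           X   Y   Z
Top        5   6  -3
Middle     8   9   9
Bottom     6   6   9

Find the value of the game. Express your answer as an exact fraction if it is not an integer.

Row minima: Top → -3, Middle → 8, Bottom → 6; maximin = 8.
Column maxima: X → 8, Y → 9, Z → 9; minimax = 8.
Since maximin = minimax = 8, there is a saddle point and the value is 8.

8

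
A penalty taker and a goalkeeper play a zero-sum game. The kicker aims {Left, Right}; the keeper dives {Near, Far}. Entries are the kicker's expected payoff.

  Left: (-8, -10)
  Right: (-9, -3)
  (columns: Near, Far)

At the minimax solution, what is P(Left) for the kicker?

Row minima: Left → -10, Right → -9; maximin = -9.
Column maxima: Near → -8, Far → -3; minimax = -8.
-9 ≠ -8, so there is no saddle point; optimal play is mixed.
Let the kicker play Left with probability p. Expected payoff against Near: (-8)p + (-9)(1−p) = p − 9; against Far: (-10)p + (-3)(1−p) = −7p − 3.
Setting these equal: p − 9 = −7p − 3 ⇒ 8p = 6 ⇒ p = 3/4, and the value is (1)·(3/4) − 9 = -33/4.
For the keeper: with q = P(Near), equating Left's and Right's payoffs gives 2q − 10 = −6q − 3 ⇒ q = 7/8.

3/4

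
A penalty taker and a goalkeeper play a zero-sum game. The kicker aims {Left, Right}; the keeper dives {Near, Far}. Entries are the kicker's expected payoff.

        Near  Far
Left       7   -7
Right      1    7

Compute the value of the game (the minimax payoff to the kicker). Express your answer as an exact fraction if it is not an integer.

Row minima: Left → -7, Right → 1; maximin = 1.
Column maxima: Near → 7, Far → 7; minimax = 7.
1 ≠ 7, so there is no saddle point; optimal play is mixed.
Let the kicker play Left with probability p. Expected payoff against Near: 7p + 1(1−p) = 6p + 1; against Far: (-7)p + 7(1−p) = −14p + 7.
Setting these equal: 6p + 1 = −14p + 7 ⇒ 20p = 6 ⇒ p = 3/10, and the value is (6)·(3/10) + 1 = 14/5.
For the keeper: with q = P(Near), equating Left's and Right's payoffs gives 14q − 7 = −6q + 7 ⇒ q = 7/10.

14/5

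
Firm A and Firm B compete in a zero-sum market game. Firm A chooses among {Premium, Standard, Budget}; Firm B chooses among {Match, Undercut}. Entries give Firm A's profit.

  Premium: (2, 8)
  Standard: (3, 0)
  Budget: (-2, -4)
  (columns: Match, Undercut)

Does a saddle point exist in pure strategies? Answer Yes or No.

No

Row minima: Premium → 2, Standard → 0, Budget → -4; maximin = 2.
Column maxima: Match → 3, Undercut → 8; minimax = 3.
2 ≠ 3, so no pure-strategy equilibrium exists.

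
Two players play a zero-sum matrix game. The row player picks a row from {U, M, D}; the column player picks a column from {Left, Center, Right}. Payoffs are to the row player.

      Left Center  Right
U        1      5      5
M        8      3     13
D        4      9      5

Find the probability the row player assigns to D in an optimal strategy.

1/2

Row minima: U → 1, M → 3, D → 4; maximin = 4.
Column maxima: Left → 8, Center → 9, Right → 13; minimax = 8.
4 ≠ 8, so there is no saddle point; optimal play is mixed.
Right is strictly dominated by Left (it gives the row player strictly more in every row), so the column player never plays it.
With Right eliminated, U is strictly dominated by D (D gives the row player strictly more in every remaining column), so the row player never plays it.
On the remaining 2×2 (M, D vs Left, Center):
Let the row player play M with probability p. Expected payoff against Left: 8p + 4(1−p) = 4p + 4; against Center: 3p + 9(1−p) = −6p + 9.
Setting these equal: 4p + 4 = −6p + 9 ⇒ 10p = 5 ⇒ p = 1/2, and the value is (4)·(1/2) + 4 = 6.
For the column player: with q = P(Left), equating M's and D's payoffs gives 5q + 3 = −5q + 9 ⇒ q = 3/5.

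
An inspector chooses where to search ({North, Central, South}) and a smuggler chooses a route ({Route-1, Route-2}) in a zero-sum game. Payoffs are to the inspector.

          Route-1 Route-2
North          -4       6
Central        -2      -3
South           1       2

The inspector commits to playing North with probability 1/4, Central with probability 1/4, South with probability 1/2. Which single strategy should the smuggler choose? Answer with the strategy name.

Route-1

If the smuggler plays Route-1, the inspector's expected payoff is (1/4)·(-4) + (1/4)·(-2) + (1/2)·1 = -1.
If the smuggler plays Route-2, the inspector's expected payoff is (1/4)·6 + (1/4)·(-3) + (1/2)·2 = 7/4.
The smuggler minimizes the inspector's payoff; the smallest is -1, so the best response is Route-1.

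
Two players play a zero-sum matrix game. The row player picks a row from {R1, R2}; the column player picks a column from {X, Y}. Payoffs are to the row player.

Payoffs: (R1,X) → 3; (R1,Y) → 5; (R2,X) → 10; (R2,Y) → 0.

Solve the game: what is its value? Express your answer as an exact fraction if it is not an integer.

Row minima: R1 → 3, R2 → 0; maximin = 3.
Column maxima: X → 10, Y → 5; minimax = 5.
3 ≠ 5, so there is no saddle point; optimal play is mixed.
Let the row player play R1 with probability p. Expected payoff against X: 3p + 10(1−p) = −7p + 10; against Y: 5p + 0(1−p) = 5p.
Setting these equal: −7p + 10 = 5p ⇒ −12p = -10 ⇒ p = 5/6, and the value is (-7)·(5/6) + 10 = 25/6.
For the column player: with q = P(X), equating R1's and R2's payoffs gives −2q + 5 = 10q ⇒ q = 5/12.

25/6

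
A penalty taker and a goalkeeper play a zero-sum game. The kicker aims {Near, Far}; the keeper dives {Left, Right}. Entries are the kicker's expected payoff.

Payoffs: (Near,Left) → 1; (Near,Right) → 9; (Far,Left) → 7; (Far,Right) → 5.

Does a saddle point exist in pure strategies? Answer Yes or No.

No

Row minima: Near → 1, Far → 5; maximin = 5.
Column maxima: Left → 7, Right → 9; minimax = 7.
5 ≠ 7, so no pure-strategy equilibrium exists.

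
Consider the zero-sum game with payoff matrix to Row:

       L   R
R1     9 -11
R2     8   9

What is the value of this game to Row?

169/21

Row minima: R1 → -11, R2 → 8; maximin = 8.
Column maxima: L → 9, R → 9; minimax = 9.
8 ≠ 9, so there is no saddle point; optimal play is mixed.
Let Row play R1 with probability p. Expected payoff against L: 9p + 8(1−p) = p + 8; against R: (-11)p + 9(1−p) = −20p + 9.
Setting these equal: p + 8 = −20p + 9 ⇒ 21p = 1 ⇒ p = 1/21, and the value is (1)·(1/21) + 8 = 169/21.
For Column: with q = P(L), equating R1's and R2's payoffs gives 20q − 11 = −q + 9 ⇒ q = 20/21.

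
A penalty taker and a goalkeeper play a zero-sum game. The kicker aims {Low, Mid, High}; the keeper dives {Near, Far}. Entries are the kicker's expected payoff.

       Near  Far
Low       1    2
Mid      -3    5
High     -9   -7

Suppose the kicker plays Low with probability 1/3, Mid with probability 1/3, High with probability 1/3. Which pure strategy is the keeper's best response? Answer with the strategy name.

If the keeper plays Near, the kicker's expected payoff is (1/3)·1 + (1/3)·(-3) + (1/3)·(-9) = -11/3.
If the keeper plays Far, the kicker's expected payoff is (1/3)·2 + (1/3)·5 + (1/3)·(-7) = 0.
The keeper minimizes the kicker's payoff; the smallest is -11/3, so the best response is Near.

Near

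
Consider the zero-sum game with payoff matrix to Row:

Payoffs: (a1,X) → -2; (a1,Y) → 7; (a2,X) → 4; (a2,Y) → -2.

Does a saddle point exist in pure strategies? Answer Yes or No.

Row minima: a1 → -2, a2 → -2; maximin = -2.
Column maxima: X → 4, Y → 7; minimax = 4.
-2 ≠ 4, so no pure-strategy equilibrium exists.

No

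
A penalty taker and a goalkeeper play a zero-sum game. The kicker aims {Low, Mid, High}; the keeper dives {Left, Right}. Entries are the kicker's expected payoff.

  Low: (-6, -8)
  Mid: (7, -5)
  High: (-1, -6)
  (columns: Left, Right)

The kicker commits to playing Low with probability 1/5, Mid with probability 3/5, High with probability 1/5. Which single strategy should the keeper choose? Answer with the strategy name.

If the keeper plays Left, the kicker's expected payoff is (1/5)·(-6) + (3/5)·7 + (1/5)·(-1) = 14/5.
If the keeper plays Right, the kicker's expected payoff is (1/5)·(-8) + (3/5)·(-5) + (1/5)·(-6) = -29/5.
The keeper minimizes the kicker's payoff; the smallest is -29/5, so the best response is Right.

Right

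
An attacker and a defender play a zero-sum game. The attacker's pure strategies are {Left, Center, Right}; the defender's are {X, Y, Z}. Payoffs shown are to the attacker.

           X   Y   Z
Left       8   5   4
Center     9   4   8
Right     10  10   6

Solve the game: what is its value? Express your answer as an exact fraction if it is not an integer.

Row minima: Left → 4, Center → 4, Right → 6; maximin = 6.
Column maxima: X → 10, Y → 10, Z → 8; minimax = 8.
6 ≠ 8, so there is no saddle point; optimal play is mixed.
Left is strictly dominated by Right, so the attacker never plays it.
X is strictly dominated by Z (it gives the attacker strictly more in every row), so the defender never plays it.
On the remaining 2×2 (Center, Right vs Y, Z):
Let the attacker play Center with probability p. Expected payoff against Y: 4p + 10(1−p) = −6p + 10; against Z: 8p + 6(1−p) = 2p + 6.
Setting these equal: −6p + 10 = 2p + 6 ⇒ −8p = -4 ⇒ p = 1/2, and the value is (-6)·(1/2) + 10 = 7.
For the defender: with q = P(Y), equating Center's and Right's payoffs gives −4q + 8 = 4q + 6 ⇒ q = 1/4.

7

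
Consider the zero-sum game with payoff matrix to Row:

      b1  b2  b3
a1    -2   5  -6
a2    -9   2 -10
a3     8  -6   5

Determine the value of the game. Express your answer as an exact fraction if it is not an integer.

-1/2

Row minima: a1 → -6, a2 → -10, a3 → -6; maximin = -6.
Column maxima: b1 → 8, b2 → 5, b3 → 5; minimax = 5.
-6 ≠ 5, so there is no saddle point; optimal play is mixed.
a2 is strictly dominated by a1, so Row never plays it.
b1 is strictly dominated by b3 (it gives Row strictly more in every row), so Column never plays it.
On the remaining 2×2 (a1, a3 vs b2, b3):
Let Row play a1 with probability p. Expected payoff against b2: 5p + (-6)(1−p) = 11p − 6; against b3: (-6)p + 5(1−p) = −11p + 5.
Setting these equal: 11p − 6 = −11p + 5 ⇒ 22p = 11 ⇒ p = 1/2, and the value is (11)·(1/2) − 6 = -1/2.
For Column: with q = P(b2), equating a1's and a3's payoffs gives 11q − 6 = −11q + 5 ⇒ q = 1/2.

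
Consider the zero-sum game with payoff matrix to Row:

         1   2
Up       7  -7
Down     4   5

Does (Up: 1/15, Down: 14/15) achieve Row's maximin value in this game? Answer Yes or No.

Yes

Against 1 this mix gives (1/15)·7 + (14/15)·4 = 21/5.
Against 2 this mix gives (1/15)·(-7) + (14/15)·5 = 21/5.
All of Column's active replies (1, 2) yield 21/5, and no column does worse for Row. The mix makes Column indifferent and guarantees 21/5, so it is optimal.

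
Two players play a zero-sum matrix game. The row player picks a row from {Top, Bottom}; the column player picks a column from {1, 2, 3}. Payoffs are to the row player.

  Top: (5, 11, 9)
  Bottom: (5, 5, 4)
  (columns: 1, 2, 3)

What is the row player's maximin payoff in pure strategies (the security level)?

5

Row minima: Top → 5, Bottom → 4.
The best of these is 5.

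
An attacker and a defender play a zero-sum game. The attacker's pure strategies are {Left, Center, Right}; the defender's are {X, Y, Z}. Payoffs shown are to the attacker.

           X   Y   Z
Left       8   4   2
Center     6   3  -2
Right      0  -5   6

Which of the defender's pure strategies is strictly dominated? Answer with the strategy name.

X

Y holds the attacker's payoff strictly below X in every row: 4 < 8, 3 < 6, -5 < 0.
So X is strictly dominated for the defender.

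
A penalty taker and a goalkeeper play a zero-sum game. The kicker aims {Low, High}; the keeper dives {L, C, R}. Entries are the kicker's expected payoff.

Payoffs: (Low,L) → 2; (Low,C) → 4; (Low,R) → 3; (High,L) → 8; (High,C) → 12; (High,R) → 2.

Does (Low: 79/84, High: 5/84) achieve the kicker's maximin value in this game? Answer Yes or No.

Against L this mix gives (79/84)·2 + (5/84)·8 = 33/14.
Against C this mix gives (79/84)·4 + (5/84)·12 = 94/21.
Against R this mix gives (79/84)·3 + (5/84)·2 = 247/84.
The keeper will play L, holding the kicker to 33/14. Shifting weight toward the row that does better against L would raise this floor (the equalizing mix achieves 20/7 against both L and R), so the proposed strategy is not optimal.

No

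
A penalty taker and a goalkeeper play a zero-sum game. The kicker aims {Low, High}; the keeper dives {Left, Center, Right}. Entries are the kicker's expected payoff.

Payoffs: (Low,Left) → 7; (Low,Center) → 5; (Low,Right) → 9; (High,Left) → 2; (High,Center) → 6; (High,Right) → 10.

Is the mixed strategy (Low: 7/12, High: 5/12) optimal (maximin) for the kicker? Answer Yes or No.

No

Against Left this mix gives (7/12)·7 + (5/12)·2 = 59/12.
Against Center this mix gives (7/12)·5 + (5/12)·6 = 65/12.
Against Right this mix gives (7/12)·9 + (5/12)·10 = 113/12.
The keeper will play Left, holding the kicker to 59/12. Shifting weight toward the row that does better against Left would raise this floor (the equalizing mix achieves 16/3 against both Left and Center), so the proposed strategy is not optimal.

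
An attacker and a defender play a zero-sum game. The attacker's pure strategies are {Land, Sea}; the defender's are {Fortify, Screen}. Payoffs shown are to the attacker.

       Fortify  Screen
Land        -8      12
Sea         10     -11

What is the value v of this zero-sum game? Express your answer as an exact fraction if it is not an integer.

Row minima: Land → -8, Sea → -11; maximin = -8.
Column maxima: Fortify → 10, Screen → 12; minimax = 10.
-8 ≠ 10, so there is no saddle point; optimal play is mixed.
Let the attacker play Land with probability p. Expected payoff against Fortify: (-8)p + 10(1−p) = −18p + 10; against Screen: 12p + (-11)(1−p) = 23p − 11.
Setting these equal: −18p + 10 = 23p − 11 ⇒ −41p = -21 ⇒ p = 21/41, and the value is (-18)·(21/41) + 10 = 32/41.
For the defender: with q = P(Fortify), equating Land's and Sea's payoffs gives −20q + 12 = 21q − 11 ⇒ q = 23/41.

32/41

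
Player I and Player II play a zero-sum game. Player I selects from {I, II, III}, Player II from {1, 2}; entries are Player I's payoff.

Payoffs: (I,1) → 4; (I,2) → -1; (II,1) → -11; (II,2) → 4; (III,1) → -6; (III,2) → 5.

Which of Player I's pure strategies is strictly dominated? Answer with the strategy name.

II

III gives a strictly higher payoff than II against every column: -6 > -11, 5 > 4.
So II is strictly dominated and Player I never plays it.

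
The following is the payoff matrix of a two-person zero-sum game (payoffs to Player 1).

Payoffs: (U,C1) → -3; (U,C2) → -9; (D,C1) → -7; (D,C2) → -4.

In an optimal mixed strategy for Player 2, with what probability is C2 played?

Row minima: U → -9, D → -7; maximin = -7.
Column maxima: C1 → -3, C2 → -4; minimax = -4.
-7 ≠ -4, so there is no saddle point; optimal play is mixed.
Let Player 1 play U with probability p. Expected payoff against C1: (-3)p + (-7)(1−p) = 4p − 7; against C2: (-9)p + (-4)(1−p) = −5p − 4.
Setting these equal: 4p − 7 = −5p − 4 ⇒ 9p = 3 ⇒ p = 1/3, and the value is (4)·(1/3) − 7 = -17/3.
For Player 2: with q = P(C1), equating U's and D's payoffs gives 6q − 9 = −3q − 4 ⇒ q = 5/9.

4/9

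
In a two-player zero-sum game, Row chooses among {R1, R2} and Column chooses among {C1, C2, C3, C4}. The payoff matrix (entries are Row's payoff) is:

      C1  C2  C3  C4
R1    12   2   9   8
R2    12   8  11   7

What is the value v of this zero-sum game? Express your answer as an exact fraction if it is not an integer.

50/7

Row minima: R1 → 2, R2 → 7; maximin = 7.
Column maxima: C1 → 12, C2 → 8, C3 → 11, C4 → 8; minimax = 8.
7 ≠ 8, so there is no saddle point; optimal play is mixed.
C1 is strictly dominated by C2 (it gives Row strictly more in every row), so Column never plays it.
C3 is strictly dominated by C2 (it gives Row strictly more in every row), so Column never plays it.
On the remaining 2×2 (R1, R2 vs C2, C4):
Let Row play R1 with probability p. Expected payoff against C2: 2p + 8(1−p) = −6p + 8; against C4: 8p + 7(1−p) = p + 7.
Setting these equal: −6p + 8 = p + 7 ⇒ −7p = -1 ⇒ p = 1/7, and the value is (-6)·(1/7) + 8 = 50/7.
For Column: with q = P(C2), equating R1's and R2's payoffs gives −6q + 8 = q + 7 ⇒ q = 1/7.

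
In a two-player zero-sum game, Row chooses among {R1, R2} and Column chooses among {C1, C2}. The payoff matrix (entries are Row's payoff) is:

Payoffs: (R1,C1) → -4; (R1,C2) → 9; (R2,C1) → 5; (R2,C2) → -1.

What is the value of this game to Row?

41/19

Row minima: R1 → -4, R2 → -1; maximin = -1.
Column maxima: C1 → 5, C2 → 9; minimax = 5.
-1 ≠ 5, so there is no saddle point; optimal play is mixed.
Let Row play R1 with probability p. Expected payoff against C1: (-4)p + 5(1−p) = −9p + 5; against C2: 9p + (-1)(1−p) = 10p − 1.
Setting these equal: −9p + 5 = 10p − 1 ⇒ −19p = -6 ⇒ p = 6/19, and the value is (-9)·(6/19) + 5 = 41/19.
For Column: with q = P(C1), equating R1's and R2's payoffs gives −13q + 9 = 6q − 1 ⇒ q = 10/19.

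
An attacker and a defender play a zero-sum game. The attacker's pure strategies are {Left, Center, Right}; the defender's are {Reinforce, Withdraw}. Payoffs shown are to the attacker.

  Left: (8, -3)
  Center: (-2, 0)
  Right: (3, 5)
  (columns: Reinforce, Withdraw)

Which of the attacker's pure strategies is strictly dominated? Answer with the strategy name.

Center

Right gives a strictly higher payoff than Center against every column: 3 > -2, 5 > 0.
So Center is strictly dominated and the attacker never plays it.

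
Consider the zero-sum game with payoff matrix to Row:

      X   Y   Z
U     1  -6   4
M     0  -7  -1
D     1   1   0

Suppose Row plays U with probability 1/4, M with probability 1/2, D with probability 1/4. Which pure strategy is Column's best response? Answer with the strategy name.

Y

If Column plays X, Row's expected payoff is (1/4)·1 + (1/2)·0 + (1/4)·1 = 1/2.
If Column plays Y, Row's expected payoff is (1/4)·(-6) + (1/2)·(-7) + (1/4)·1 = -19/4.
If Column plays Z, Row's expected payoff is (1/4)·4 + (1/2)·(-1) + (1/4)·0 = 1/2.
Column minimizes Row's payoff; the smallest is -19/4, so the best response is Y.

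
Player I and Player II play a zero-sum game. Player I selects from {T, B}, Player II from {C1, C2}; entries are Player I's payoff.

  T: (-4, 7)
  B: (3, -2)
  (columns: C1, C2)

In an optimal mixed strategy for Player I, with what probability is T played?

5/16

Row minima: T → -4, B → -2; maximin = -2.
Column maxima: C1 → 3, C2 → 7; minimax = 3.
-2 ≠ 3, so there is no saddle point; optimal play is mixed.
Let Player I play T with probability p. Expected payoff against C1: (-4)p + 3(1−p) = −7p + 3; against C2: 7p + (-2)(1−p) = 9p − 2.
Setting these equal: −7p + 3 = 9p − 2 ⇒ −16p = -5 ⇒ p = 5/16, and the value is (-7)·(5/16) + 3 = 13/16.
For Player II: with q = P(C1), equating T's and B's payoffs gives −11q + 7 = 5q − 2 ⇒ q = 9/16.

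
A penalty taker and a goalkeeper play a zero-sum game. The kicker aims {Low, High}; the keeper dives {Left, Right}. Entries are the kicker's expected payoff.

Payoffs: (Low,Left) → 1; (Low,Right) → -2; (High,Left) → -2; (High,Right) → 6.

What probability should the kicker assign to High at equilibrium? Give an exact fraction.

Row minima: Low → -2, High → -2; maximin = -2.
Column maxima: Left → 1, Right → 6; minimax = 1.
-2 ≠ 1, so there is no saddle point; optimal play is mixed.
Let the kicker play Low with probability p. Expected payoff against Left: 1p + (-2)(1−p) = 3p − 2; against Right: (-2)p + 6(1−p) = −8p + 6.
Setting these equal: 3p − 2 = −8p + 6 ⇒ 11p = 8 ⇒ p = 8/11, and the value is (3)·(8/11) − 2 = 2/11.
For the keeper: with q = P(Left), equating Low's and High's payoffs gives 3q − 2 = −8q + 6 ⇒ q = 8/11.

3/11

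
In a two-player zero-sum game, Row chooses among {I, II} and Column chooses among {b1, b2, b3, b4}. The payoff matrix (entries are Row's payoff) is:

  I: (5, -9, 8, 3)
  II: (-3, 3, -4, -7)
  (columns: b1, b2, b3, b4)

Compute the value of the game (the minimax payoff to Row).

Row minima: I → -9, II → -7; maximin = -7.
Column maxima: b1 → 5, b2 → 3, b3 → 8, b4 → 3; minimax = 3.
-7 ≠ 3, so there is no saddle point; optimal play is mixed.
b1 is strictly dominated by b4 (it gives Row strictly more in every row), so Column never plays it.
b3 is strictly dominated by b4 (it gives Row strictly more in every row), so Column never plays it.
On the remaining 2×2 (I, II vs b2, b4):
Let Row play I with probability p. Expected payoff against b2: (-9)p + 3(1−p) = −12p + 3; against b4: 3p + (-7)(1−p) = 10p − 7.
Setting these equal: −12p + 3 = 10p − 7 ⇒ −22p = -10 ⇒ p = 5/11, and the value is (-12)·(5/11) + 3 = -27/11.
For Column: with q = P(b2), equating I's and II's payoffs gives −12q + 3 = 10q − 7 ⇒ q = 5/11.

-27/11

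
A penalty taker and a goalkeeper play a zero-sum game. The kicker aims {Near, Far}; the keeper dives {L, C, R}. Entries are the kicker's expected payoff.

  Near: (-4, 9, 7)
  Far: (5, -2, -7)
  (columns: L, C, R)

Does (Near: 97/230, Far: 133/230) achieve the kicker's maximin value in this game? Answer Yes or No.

No

Against L this mix gives (97/230)·(-4) + (133/230)·5 = 277/230.
Against C this mix gives (97/230)·9 + (133/230)·(-2) = 607/230.
Against R this mix gives (97/230)·7 + (133/230)·(-7) = -126/115.
The keeper will play R, holding the kicker to -126/115. Shifting weight toward the row that does better against R would raise this floor (the equalizing mix achieves 7/23 against both R and L), so the proposed strategy is not optimal.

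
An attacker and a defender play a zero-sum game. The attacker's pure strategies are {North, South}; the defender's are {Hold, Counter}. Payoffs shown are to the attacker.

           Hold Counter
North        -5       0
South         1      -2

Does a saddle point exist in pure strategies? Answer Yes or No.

No

Row minima: North → -5, South → -2; maximin = -2.
Column maxima: Hold → 1, Counter → 0; minimax = 0.
-2 ≠ 0, so no pure-strategy equilibrium exists.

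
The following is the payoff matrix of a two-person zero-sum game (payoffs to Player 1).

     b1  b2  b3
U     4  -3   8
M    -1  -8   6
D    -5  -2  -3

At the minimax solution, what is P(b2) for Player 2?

Row minima: U → -3, M → -8, D → -5; maximin = -3.
Column maxima: b1 → 4, b2 → -2, b3 → 8; minimax = -2.
-3 ≠ -2, so there is no saddle point; optimal play is mixed.
M is strictly dominated by U, so Player 1 never plays it.
b3 is strictly dominated by b1 (it gives Player 1 strictly more in every row), so Player 2 never plays it.
On the remaining 2×2 (U, D vs b1, b2):
Let Player 1 play U with probability p. Expected payoff against b1: 4p + (-5)(1−p) = 9p − 5; against b2: (-3)p + (-2)(1−p) = −p − 2.
Setting these equal: 9p − 5 = −p − 2 ⇒ 10p = 3 ⇒ p = 3/10, and the value is (9)·(3/10) − 5 = -23/10.
For Player 2: with q = P(b1), equating U's and D's payoffs gives 7q − 3 = −3q − 2 ⇒ q = 1/10.

9/10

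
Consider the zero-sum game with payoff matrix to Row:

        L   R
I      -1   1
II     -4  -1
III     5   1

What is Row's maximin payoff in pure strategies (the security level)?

1

Row minima: I → -1, II → -4, III → 1.
The best of these is 1.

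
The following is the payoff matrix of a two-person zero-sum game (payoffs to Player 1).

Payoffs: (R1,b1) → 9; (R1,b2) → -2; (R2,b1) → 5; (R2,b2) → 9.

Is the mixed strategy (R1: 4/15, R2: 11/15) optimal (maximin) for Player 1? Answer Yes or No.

Against b1 this mix gives (4/15)·9 + (11/15)·5 = 91/15.
Against b2 this mix gives (4/15)·(-2) + (11/15)·9 = 91/15.
All of Player 2's active replies (b1, b2) yield 91/15, and no column does worse for Player 1. The mix makes Player 2 indifferent and guarantees 91/15, so it is optimal.

Yes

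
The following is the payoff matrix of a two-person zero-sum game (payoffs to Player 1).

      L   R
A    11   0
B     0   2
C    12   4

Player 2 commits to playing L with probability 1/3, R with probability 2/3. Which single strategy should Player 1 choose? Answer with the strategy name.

C

Expected payoff of A: (1/3)·11 + (2/3)·0 = 11/3.
Expected payoff of B: (1/3)·0 + (2/3)·2 = 4/3.
Expected payoff of C: (1/3)·12 + (2/3)·4 = 20/3.
The largest is 20/3, so Player 1's best response is C.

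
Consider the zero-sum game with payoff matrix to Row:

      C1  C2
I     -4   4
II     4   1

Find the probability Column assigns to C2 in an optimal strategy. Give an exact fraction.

Row minima: I → -4, II → 1; maximin = 1.
Column maxima: C1 → 4, C2 → 4; minimax = 4.
1 ≠ 4, so there is no saddle point; optimal play is mixed.
Let Row play I with probability p. Expected payoff against C1: (-4)p + 4(1−p) = −8p + 4; against C2: 4p + 1(1−p) = 3p + 1.
Setting these equal: −8p + 4 = 3p + 1 ⇒ −11p = -3 ⇒ p = 3/11, and the value is (-8)·(3/11) + 4 = 20/11.
For Column: with q = P(C1), equating I's and II's payoffs gives −8q + 4 = 3q + 1 ⇒ q = 3/11.

8/11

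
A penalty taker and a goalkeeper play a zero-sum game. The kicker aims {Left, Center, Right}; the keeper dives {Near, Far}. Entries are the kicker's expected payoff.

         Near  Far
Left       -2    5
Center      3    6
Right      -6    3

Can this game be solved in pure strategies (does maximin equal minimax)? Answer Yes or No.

Row minima: Left → -2, Center → 3, Right → -6; maximin = 3.
Column maxima: Near → 3, Far → 6; minimax = 3.
maximin = minimax = 3, so a saddle point exists.

Yes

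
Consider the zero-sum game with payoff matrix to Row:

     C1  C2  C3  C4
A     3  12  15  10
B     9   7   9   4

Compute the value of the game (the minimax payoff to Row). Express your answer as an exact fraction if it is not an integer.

Row minima: A → 3, B → 4; maximin = 4.
Column maxima: C1 → 9, C2 → 12, C3 → 15, C4 → 10; minimax = 9.
4 ≠ 9, so there is no saddle point; optimal play is mixed.
C2 is strictly dominated by C4 (it gives Row strictly more in every row), so Column never plays it.
C3 is strictly dominated by C4 (it gives Row strictly more in every row), so Column never plays it.
On the remaining 2×2 (A, B vs C1, C4):
Let Row play A with probability p. Expected payoff against C1: 3p + 9(1−p) = −6p + 9; against C4: 10p + 4(1−p) = 6p + 4.
Setting these equal: −6p + 9 = 6p + 4 ⇒ −12p = -5 ⇒ p = 5/12, and the value is (-6)·(5/12) + 9 = 13/2.
For Column: with q = P(C1), equating A's and B's payoffs gives −7q + 10 = 5q + 4 ⇒ q = 1/2.

13/2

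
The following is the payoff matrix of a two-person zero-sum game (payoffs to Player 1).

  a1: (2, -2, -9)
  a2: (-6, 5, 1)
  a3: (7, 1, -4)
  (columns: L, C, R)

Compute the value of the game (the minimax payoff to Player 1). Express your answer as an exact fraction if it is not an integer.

Row minima: a1 → -9, a2 → -6, a3 → -4; maximin = -4.
Column maxima: L → 7, C → 5, R → 1; minimax = 1.
-4 ≠ 1, so there is no saddle point; optimal play is mixed.
a1 is strictly dominated by a3, so Player 1 never plays it.
C is strictly dominated by R (it gives Player 1 strictly more in every row), so Player 2 never plays it.
On the remaining 2×2 (a2, a3 vs L, R):
Let Player 1 play a2 with probability p. Expected payoff against L: (-6)p + 7(1−p) = −13p + 7; against R: 1p + (-4)(1−p) = 5p − 4.
Setting these equal: −13p + 7 = 5p − 4 ⇒ −18p = -11 ⇒ p = 11/18, and the value is (-13)·(11/18) + 7 = -17/18.
For Player 2: with q = P(L), equating a2's and a3's payoffs gives −7q + 1 = 11q − 4 ⇒ q = 5/18.

-17/18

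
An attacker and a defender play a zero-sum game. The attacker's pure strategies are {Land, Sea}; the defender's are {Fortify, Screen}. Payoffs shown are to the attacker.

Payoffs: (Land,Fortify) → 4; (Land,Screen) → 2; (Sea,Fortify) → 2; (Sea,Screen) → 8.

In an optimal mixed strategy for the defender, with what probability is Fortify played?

3/4

Row minima: Land → 2, Sea → 2; maximin = 2.
Column maxima: Fortify → 4, Screen → 8; minimax = 4.
2 ≠ 4, so there is no saddle point; optimal play is mixed.
Let the attacker play Land with probability p. Expected payoff against Fortify: 4p + 2(1−p) = 2p + 2; against Screen: 2p + 8(1−p) = −6p + 8.
Setting these equal: 2p + 2 = −6p + 8 ⇒ 8p = 6 ⇒ p = 3/4, and the value is (2)·(3/4) + 2 = 7/2.
For the defender: with q = P(Fortify), equating Land's and Sea's payoffs gives 2q + 2 = −6q + 8 ⇒ q = 3/4.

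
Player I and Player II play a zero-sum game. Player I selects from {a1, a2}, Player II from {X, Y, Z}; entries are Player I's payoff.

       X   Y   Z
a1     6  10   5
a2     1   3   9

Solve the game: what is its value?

Row minima: a1 → 5, a2 → 1; maximin = 5.
Column maxima: X → 6, Y → 10, Z → 9; minimax = 6.
5 ≠ 6, so there is no saddle point; optimal play is mixed.
Y is strictly dominated by X (it gives Player I strictly more in every row), so Player II never plays it.
On the remaining 2×2 (a1, a2 vs X, Z):
Let Player I play a1 with probability p. Expected payoff against X: 6p + 1(1−p) = 5p + 1; against Z: 5p + 9(1−p) = −4p + 9.
Setting these equal: 5p + 1 = −4p + 9 ⇒ 9p = 8 ⇒ p = 8/9, and the value is (5)·(8/9) + 1 = 49/9.
For Player II: with q = P(X), equating a1's and a2's payoffs gives q + 5 = −8q + 9 ⇒ q = 4/9.

49/9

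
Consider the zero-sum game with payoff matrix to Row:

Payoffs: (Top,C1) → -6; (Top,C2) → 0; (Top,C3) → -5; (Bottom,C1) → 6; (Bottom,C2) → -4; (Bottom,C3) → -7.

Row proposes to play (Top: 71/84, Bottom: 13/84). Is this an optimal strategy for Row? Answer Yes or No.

No

Against C1 this mix gives (71/84)·(-6) + (13/84)·6 = -29/7.
Against C2 this mix gives (71/84)·0 + (13/84)·(-4) = -13/21.
Against C3 this mix gives (71/84)·(-5) + (13/84)·(-7) = -223/42.
Column will play C3, holding Row to -223/42. Shifting weight toward the row that does better against C3 would raise this floor (the equalizing mix achieves -36/7 against both C3 and C1), so the proposed strategy is not optimal.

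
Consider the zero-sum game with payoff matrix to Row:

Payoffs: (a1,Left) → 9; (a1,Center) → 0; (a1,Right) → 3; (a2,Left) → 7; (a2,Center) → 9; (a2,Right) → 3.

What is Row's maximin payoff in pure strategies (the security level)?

Row minima: a1 → 0, a2 → 3.
The best of these is 3.

3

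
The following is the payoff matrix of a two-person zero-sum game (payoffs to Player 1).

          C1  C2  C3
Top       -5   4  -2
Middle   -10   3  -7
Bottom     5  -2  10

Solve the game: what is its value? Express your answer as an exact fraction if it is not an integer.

5/8

Row minima: Top → -5, Middle → -10, Bottom → -2; maximin = -2.
Column maxima: C1 → 5, C2 → 4, C3 → 10; minimax = 4.
-2 ≠ 4, so there is no saddle point; optimal play is mixed.
Middle is strictly dominated by Top, so Player 1 never plays it.
C3 is strictly dominated by C1 (it gives Player 1 strictly more in every row), so Player 2 never plays it.
On the remaining 2×2 (Top, Bottom vs C1, C2):
Let Player 1 play Top with probability p. Expected payoff against C1: (-5)p + 5(1−p) = −10p + 5; against C2: 4p + (-2)(1−p) = 6p − 2.
Setting these equal: −10p + 5 = 6p − 2 ⇒ −16p = -7 ⇒ p = 7/16, and the value is (-10)·(7/16) + 5 = 5/8.
For Player 2: with q = P(C1), equating Top's and Bottom's payoffs gives −9q + 4 = 7q − 2 ⇒ q = 3/8.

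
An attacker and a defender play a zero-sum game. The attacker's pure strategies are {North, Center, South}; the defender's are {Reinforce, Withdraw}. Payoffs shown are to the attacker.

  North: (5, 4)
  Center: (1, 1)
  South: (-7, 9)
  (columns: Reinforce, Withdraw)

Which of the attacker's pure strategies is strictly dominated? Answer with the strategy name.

Center

North gives a strictly higher payoff than Center against every column: 5 > 1, 4 > 1.
So Center is strictly dominated and the attacker never plays it.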